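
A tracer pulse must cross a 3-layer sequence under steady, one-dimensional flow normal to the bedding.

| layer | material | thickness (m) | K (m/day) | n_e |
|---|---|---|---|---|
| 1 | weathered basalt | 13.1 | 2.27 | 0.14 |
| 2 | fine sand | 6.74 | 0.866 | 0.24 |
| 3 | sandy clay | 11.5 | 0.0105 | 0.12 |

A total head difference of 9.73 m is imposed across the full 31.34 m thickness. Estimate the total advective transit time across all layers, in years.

1.51

With flow normal to the layers, continuity requires the same specific discharge q through every layer.
Σ(b_i/K_i) = 13.1/2.27 + 6.74/0.866 + 11.5/0.0105 = 1109 d.
q = Δh / Σ(b_i/K_i) = 9.73 / 1109 = 0.008775 m/day.
In each layer the seepage velocity is v_i = q/n_i, so the layer transit time is t_i = b_i·n_i / q:
  layer 1 (weathered basalt): t_1 = 13.1 × 0.14 / 0.008775 = 209.0 d
  layer 2 (fine sand): t_2 = 6.74 × 0.24 / 0.008775 = 184.3 d
  layer 3 (sandy clay): t_3 = 11.5 × 0.12 / 0.008775 = 157.3 d
Total t = Σ t_i = 550.6 days = 1.507 years.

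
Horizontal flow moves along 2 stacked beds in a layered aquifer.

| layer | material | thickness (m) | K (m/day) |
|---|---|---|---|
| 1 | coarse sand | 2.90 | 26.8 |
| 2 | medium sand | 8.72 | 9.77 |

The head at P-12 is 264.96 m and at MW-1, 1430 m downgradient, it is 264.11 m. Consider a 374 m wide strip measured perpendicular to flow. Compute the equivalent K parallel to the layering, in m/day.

Flow is parallel to layering, so each bed carries its own Darcy discharge and the transmissivities add.
Σ(K_i·b_i) = 26.8×2.90 + 9.77×8.72 = 162.9 m²/day.
Total thickness b = 11.62 m, so K_eq = Σ(K_i·b_i)/b = 14.02 m/day.

14.0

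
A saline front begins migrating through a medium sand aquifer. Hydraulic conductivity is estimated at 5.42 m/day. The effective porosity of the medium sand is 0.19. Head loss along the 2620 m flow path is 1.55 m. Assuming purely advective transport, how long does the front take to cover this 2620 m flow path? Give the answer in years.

Hydraulic gradient i = Δh / L = 1.55 / 2620 = 0.0005916.
Darcy flux q = K · i = 5.420 × 0.0005916 = 0.003206 m/day.
Seepage velocity v = q / n_e = 0.003206 / 0.19 = 0.01688 m/day.
Travel time t = L / v = 2620 / 0.01688 = 1.552e+05 days = 425.0 years.

425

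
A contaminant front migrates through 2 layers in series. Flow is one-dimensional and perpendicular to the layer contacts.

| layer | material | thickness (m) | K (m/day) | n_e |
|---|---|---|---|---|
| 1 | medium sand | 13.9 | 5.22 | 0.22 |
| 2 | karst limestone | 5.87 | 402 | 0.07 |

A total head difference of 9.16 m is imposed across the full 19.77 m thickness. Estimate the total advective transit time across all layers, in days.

1.01

With flow normal to the layers, continuity requires the same specific discharge q through every layer.
Σ(b_i/K_i) = 13.9/5.22 + 5.87/402 = 2.677 d.
q = Δh / Σ(b_i/K_i) = 9.16 / 2.677 = 3.421 m/day.
In each layer the seepage velocity is v_i = q/n_i, so the layer transit time is t_i = b_i·n_i / q:
  layer 1 (medium sand): t_1 = 13.9 × 0.22 / 3.421 = 0.8938 d
  layer 2 (karst limestone): t_2 = 5.87 × 0.07 / 3.421 = 0.1201 d
Total t = Σ t_i = 1.014 days.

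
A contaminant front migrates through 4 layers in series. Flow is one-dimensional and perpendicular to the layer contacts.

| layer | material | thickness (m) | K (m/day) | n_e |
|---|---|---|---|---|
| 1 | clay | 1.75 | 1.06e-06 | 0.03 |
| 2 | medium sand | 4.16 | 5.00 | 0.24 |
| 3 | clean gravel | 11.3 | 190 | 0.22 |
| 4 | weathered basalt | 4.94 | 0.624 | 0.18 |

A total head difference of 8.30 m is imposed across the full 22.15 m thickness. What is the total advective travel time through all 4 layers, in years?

2410

With flow normal to the layers, continuity requires the same specific discharge q through every layer.
Σ(b_i/K_i) = 1.75/1.06e-06 + 4.16/5.00 + 11.3/190 + 4.94/0.624 = 1.651e+06 d.
q = Δh / Σ(b_i/K_i) = 8.30 / 1.651e+06 = 5.027e-06 m/day.
In each layer the seepage velocity is v_i = q/n_i, so the layer transit time is t_i = b_i·n_i / q:
  layer 1 (clay): t_1 = 1.75 × 0.03 / 5.027e-06 = 10443 d
  layer 2 (medium sand): t_2 = 4.16 × 0.24 / 5.027e-06 = 1.986e+05 d
  layer 3 (clean gravel): t_3 = 11.3 × 0.22 / 5.027e-06 = 4.945e+05 d
  layer 4 (weathered basalt): t_4 = 4.94 × 0.18 / 5.027e-06 = 1.769e+05 d
Total t = Σ t_i = 8.804e+05 days = 2410 years.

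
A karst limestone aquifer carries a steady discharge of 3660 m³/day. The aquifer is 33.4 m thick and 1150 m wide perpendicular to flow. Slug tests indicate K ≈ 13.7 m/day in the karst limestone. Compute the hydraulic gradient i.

0.00696

Cross-sectional area A = 1150 × 33.4 = 38410 m².
From Q = K·A·i, i = Q / (K·A) = 3660 / (13.70 × 38410) = 0.006955.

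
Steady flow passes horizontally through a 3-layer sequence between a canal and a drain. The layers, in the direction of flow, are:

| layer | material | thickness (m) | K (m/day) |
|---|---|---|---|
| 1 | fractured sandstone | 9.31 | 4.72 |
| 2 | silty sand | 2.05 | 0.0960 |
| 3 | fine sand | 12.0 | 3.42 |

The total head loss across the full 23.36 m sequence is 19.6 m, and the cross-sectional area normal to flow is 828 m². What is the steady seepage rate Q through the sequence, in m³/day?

Flow is perpendicular to layering, so the layers act in series and the equivalent K is the thickness-weighted harmonic mean.
Total thickness L = 9.31 + 2.05 + 12.0 = 23.36 m.
Σ(b_i/K_i) = 9.31/4.72 + 2.05/0.0960 + 12.0/3.42 = 26.84 d.
K_eq = L / Σ(b_i/K_i) = 23.36 / 26.84 = 0.8705 m/day.
Q = K_eq · A · (Δh/L) = 0.8705 × 828 × (19.6/23.36) = 604.8 m³/day.

605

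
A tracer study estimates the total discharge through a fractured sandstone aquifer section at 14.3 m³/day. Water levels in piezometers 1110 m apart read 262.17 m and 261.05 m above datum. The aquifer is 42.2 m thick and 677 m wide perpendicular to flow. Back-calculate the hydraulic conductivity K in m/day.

Cross-sectional area A = 677 × 42.2 = 28569 m².
Hydraulic gradient i = (262.17 − 261.05) / 1110 = 1.12 / 1110 = 0.001009.
From Q = K·A·i, K = Q / (A·i) = 14.3 / (28569 × 0.001009) = 0.4961 m/day.

0.496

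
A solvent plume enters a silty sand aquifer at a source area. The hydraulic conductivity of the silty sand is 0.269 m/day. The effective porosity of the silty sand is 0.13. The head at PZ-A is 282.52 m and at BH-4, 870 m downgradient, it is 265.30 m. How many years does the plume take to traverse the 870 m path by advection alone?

58.2

Hydraulic gradient i = (282.52 − 265.30) / 870 = 17.22 / 870 = 0.01979.
Darcy flux q = K · i = 0.2690 × 0.01979 = 0.005324 m/day.
Seepage velocity v = q / n_e = 0.005324 / 0.13 = 0.04096 m/day.
Travel time t = L / v = 870 / 0.04096 = 21242 days = 58.16 years.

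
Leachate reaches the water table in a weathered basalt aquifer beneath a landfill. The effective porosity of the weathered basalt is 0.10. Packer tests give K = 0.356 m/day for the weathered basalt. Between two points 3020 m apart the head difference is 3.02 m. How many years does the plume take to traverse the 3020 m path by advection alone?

Hydraulic gradient i = Δh / L = 3.02 / 3020 = 0.001000.
Darcy flux q = K · i = 0.3560 × 0.001000 = 0.0003560 m/day.
Seepage velocity v = q / n_e = 0.0003560 / 0.10 = 0.003560 m/day.
Travel time t = L / v = 3020 / 0.003560 = 8.483e+05 days = 2323 years.

2320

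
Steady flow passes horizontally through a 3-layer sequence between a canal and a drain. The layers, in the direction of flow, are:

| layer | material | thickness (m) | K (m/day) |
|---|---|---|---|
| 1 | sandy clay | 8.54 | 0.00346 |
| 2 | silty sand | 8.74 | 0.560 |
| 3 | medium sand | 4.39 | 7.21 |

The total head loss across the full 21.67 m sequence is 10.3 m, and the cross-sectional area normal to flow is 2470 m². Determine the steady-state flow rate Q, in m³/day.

10.2

Flow is perpendicular to layering, so the layers act in series and the equivalent K is the thickness-weighted harmonic mean.
Total thickness L = 8.54 + 8.74 + 4.39 = 21.67 m.
Σ(b_i/K_i) = 8.54/0.00346 + 8.74/0.560 + 4.39/7.21 = 2484 d.
K_eq = L / Σ(b_i/K_i) = 21.67 / 2484 = 0.008722 m/day.
Q = K_eq · A · (Δh/L) = 0.008722 × 2470 × (10.3/21.67) = 10.24 m³/day.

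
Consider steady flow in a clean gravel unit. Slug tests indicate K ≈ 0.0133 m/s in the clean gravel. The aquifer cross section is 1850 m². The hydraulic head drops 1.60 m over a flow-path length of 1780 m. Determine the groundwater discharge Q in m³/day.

1910

Convert K: 0.0133 m/s × 86400 = 1149 m/day.
Hydraulic gradient i = Δh / L = 1.60 / 1780 = 0.0008989.
Darcy's law: Q = K · A · i = 1149 × 1850 × 0.0008989 = 1911 m³/day.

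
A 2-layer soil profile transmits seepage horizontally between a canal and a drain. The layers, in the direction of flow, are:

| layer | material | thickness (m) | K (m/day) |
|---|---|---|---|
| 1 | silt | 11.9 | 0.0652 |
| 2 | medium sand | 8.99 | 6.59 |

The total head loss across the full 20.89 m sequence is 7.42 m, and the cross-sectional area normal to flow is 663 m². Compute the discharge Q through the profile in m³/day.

26.8

Flow is perpendicular to layering, so the layers act in series and the equivalent K is the thickness-weighted harmonic mean.
Total thickness L = 11.9 + 8.99 = 20.89 m.
Σ(b_i/K_i) = 11.9/0.0652 + 8.99/6.59 = 183.9 d.
K_eq = L / Σ(b_i/K_i) = 20.89 / 183.9 = 0.1136 m/day.
Q = K_eq · A · (Δh/L) = 0.1136 × 663 × (7.42/20.89) = 26.75 m³/day.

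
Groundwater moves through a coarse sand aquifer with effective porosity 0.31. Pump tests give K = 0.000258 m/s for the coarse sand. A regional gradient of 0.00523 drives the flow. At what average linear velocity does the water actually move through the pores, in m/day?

Convert K: 0.000258 m/s × 86400 = 22.29 m/day.
Hydraulic gradient i = 0.00523.
Darcy flux q = K · i = 22.29 × 0.005230 = 0.1166 m/day.
Seepage velocity v = q / n_e = 0.1166 / 0.31 = 0.3761 m/day.

0.376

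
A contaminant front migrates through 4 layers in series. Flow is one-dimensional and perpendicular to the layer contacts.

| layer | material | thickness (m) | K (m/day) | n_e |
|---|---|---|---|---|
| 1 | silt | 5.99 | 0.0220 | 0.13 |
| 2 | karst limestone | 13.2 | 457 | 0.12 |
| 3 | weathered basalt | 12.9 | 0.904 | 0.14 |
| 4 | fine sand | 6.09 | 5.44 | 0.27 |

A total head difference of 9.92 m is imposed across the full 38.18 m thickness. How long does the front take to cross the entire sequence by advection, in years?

With flow normal to the layers, continuity requires the same specific discharge q through every layer.
Σ(b_i/K_i) = 5.99/0.0220 + 13.2/457 + 12.9/0.904 + 6.09/5.44 = 287.7 d.
q = Δh / Σ(b_i/K_i) = 9.92 / 287.7 = 0.03448 m/day.
In each layer the seepage velocity is v_i = q/n_i, so the layer transit time is t_i = b_i·n_i / q:
  layer 1 (silt): t_1 = 5.99 × 0.13 / 0.03448 = 22.58 d
  layer 2 (karst limestone): t_2 = 13.2 × 0.12 / 0.03448 = 45.94 d
  layer 3 (weathered basalt): t_3 = 12.9 × 0.14 / 0.03448 = 52.38 d
  layer 4 (fine sand): t_4 = 6.09 × 0.27 / 0.03448 = 47.69 d
Total t = Σ t_i = 168.6 days = 0.4616 years.

0.462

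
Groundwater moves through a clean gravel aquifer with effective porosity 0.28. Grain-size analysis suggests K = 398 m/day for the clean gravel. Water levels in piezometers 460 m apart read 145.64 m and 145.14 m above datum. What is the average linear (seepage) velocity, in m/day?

Hydraulic gradient i = (145.64 − 145.14) / 460 = 0.5 / 460 = 0.001087.
Darcy flux q = K · i = 398.0 × 0.001087 = 0.4326 m/day.
Seepage velocity v = q / n_e = 0.4326 / 0.28 = 1.545 m/day.

1.55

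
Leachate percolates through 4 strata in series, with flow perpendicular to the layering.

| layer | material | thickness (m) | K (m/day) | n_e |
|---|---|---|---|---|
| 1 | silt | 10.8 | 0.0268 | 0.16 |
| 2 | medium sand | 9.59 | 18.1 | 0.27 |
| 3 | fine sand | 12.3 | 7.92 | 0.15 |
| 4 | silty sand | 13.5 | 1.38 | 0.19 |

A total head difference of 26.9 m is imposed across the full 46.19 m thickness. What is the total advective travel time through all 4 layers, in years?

0.368

With flow normal to the layers, continuity requires the same specific discharge q through every layer.
Σ(b_i/K_i) = 10.8/0.0268 + 9.59/18.1 + 12.3/7.92 + 13.5/1.38 = 414.9 d.
q = Δh / Σ(b_i/K_i) = 26.9 / 414.9 = 0.06484 m/day.
In each layer the seepage velocity is v_i = q/n_i, so the layer transit time is t_i = b_i·n_i / q:
  layer 1 (silt): t_1 = 10.8 × 0.16 / 0.06484 = 26.65 d
  layer 2 (medium sand): t_2 = 9.59 × 0.27 / 0.06484 = 39.93 d
  layer 3 (fine sand): t_3 = 12.3 × 0.15 / 0.06484 = 28.45 d
  layer 4 (silty sand): t_4 = 13.5 × 0.19 / 0.06484 = 39.56 d
Total t = Σ t_i = 134.6 days = 0.3685 years.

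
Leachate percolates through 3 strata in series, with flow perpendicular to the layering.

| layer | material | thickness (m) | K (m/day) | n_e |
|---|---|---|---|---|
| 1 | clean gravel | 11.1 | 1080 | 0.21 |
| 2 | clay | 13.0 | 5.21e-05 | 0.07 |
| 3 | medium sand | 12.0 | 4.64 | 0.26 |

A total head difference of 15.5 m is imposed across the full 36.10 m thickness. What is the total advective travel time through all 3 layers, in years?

280

With flow normal to the layers, continuity requires the same specific discharge q through every layer.
Σ(b_i/K_i) = 11.1/1080 + 13.0/5.21e-05 + 12.0/4.64 = 2.495e+05 d.
q = Δh / Σ(b_i/K_i) = 15.5 / 2.495e+05 = 6.212e-05 m/day.
In each layer the seepage velocity is v_i = q/n_i, so the layer transit time is t_i = b_i·n_i / q:
  layer 1 (clean gravel): t_1 = 11.1 × 0.21 / 6.212e-05 = 37525 d
  layer 2 (clay): t_2 = 13.0 × 0.07 / 6.212e-05 = 14649 d
  layer 3 (medium sand): t_3 = 12.0 × 0.26 / 6.212e-05 = 50227 d
Total t = Σ t_i = 1.024e+05 days = 280.4 years.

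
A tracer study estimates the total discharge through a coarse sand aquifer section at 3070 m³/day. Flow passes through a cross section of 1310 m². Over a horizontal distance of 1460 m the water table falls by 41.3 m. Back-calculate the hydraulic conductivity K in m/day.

Hydraulic gradient i = Δh / L = 41.3 / 1460 = 0.02829.
From Q = K·A·i, K = Q / (A·i) = 3070 / (1310 × 0.02829) = 82.85 m/day.

82.8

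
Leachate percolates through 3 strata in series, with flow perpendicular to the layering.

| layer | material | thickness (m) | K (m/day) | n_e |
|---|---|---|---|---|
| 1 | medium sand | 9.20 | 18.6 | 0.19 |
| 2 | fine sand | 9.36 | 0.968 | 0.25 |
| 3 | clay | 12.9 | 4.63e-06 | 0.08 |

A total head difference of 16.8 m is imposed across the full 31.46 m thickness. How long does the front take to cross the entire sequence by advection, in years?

2320

With flow normal to the layers, continuity requires the same specific discharge q through every layer.
Σ(b_i/K_i) = 9.20/18.6 + 9.36/0.968 + 12.9/4.63e-06 = 2.786e+06 d.
q = Δh / Σ(b_i/K_i) = 16.8 / 2.786e+06 = 6.030e-06 m/day.
In each layer the seepage velocity is v_i = q/n_i, so the layer transit time is t_i = b_i·n_i / q:
  layer 1 (medium sand): t_1 = 9.20 × 0.19 / 6.030e-06 = 2.899e+05 d
  layer 2 (fine sand): t_2 = 9.36 × 0.25 / 6.030e-06 = 3.881e+05 d
  layer 3 (clay): t_3 = 12.9 × 0.08 / 6.030e-06 = 1.712e+05 d
Total t = Σ t_i = 8.491e+05 days = 2325 years.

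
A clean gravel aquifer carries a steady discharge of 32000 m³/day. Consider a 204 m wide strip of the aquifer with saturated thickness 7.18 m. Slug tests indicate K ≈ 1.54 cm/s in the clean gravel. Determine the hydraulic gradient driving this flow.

Convert K: 1.54 cm/s × 864 = 1331 m/day.
Cross-sectional area A = 204 × 7.18 = 1465 m².
From Q = K·A·i, i = Q / (K·A) = 32000 / (1331 × 1465) = 0.01642.

0.0164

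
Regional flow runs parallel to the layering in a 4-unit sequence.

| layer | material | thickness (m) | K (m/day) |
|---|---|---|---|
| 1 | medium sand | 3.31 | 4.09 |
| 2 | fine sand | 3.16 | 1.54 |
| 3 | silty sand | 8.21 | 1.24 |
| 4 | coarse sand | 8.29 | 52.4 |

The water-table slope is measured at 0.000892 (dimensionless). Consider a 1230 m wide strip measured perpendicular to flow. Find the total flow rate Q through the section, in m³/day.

Flow is parallel to layering, so each bed carries its own Darcy discharge and the transmissivities add.
Σ(K_i·b_i) = 4.09×3.31 + 1.54×3.16 + 1.24×8.21 + 52.4×8.29 = 463.0 m²/day.
Hydraulic gradient i = 0.000892.
Q = Σ(K_i·b_i) · W · i = 463.0 × 1230 × 0.0008920 = 508.0 m³/day.

508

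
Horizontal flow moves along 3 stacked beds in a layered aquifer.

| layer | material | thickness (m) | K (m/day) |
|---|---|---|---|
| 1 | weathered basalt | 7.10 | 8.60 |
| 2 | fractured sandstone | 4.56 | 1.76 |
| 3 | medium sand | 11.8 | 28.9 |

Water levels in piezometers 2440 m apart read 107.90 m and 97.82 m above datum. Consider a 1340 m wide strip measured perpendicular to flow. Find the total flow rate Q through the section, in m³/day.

Flow is parallel to layering, so each bed carries its own Darcy discharge and the transmissivities add.
Σ(K_i·b_i) = 8.60×7.10 + 1.76×4.56 + 28.9×11.8 = 410.1 m²/day.
Hydraulic gradient i = (107.90 − 97.82) / 2440 = 10.08 / 2440 = 0.004131.
Q = Σ(K_i·b_i) · W · i = 410.1 × 1340 × 0.004131 = 2270 m³/day.

2270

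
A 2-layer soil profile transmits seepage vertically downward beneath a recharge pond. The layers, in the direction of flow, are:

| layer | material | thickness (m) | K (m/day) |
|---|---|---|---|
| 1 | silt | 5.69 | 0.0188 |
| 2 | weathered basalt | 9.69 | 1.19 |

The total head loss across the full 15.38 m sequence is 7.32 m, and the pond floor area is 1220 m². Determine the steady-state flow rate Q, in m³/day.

28.7

Flow is perpendicular to layering, so the layers act in series and the equivalent K is the thickness-weighted harmonic mean.
Total thickness L = 5.69 + 9.69 = 15.38 m.
Σ(b_i/K_i) = 5.69/0.0188 + 9.69/1.19 = 310.8 d.
K_eq = L / Σ(b_i/K_i) = 15.38 / 310.8 = 0.04948 m/day.
Q = K_eq · A · (Δh/L) = 0.04948 × 1220 × (7.32/15.38) = 28.73 m³/day.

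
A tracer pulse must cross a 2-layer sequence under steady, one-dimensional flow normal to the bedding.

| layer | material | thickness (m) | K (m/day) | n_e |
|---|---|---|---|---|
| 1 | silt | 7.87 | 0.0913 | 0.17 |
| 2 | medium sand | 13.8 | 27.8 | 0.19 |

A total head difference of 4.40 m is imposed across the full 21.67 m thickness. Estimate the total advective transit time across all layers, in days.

With flow normal to the layers, continuity requires the same specific discharge q through every layer.
Σ(b_i/K_i) = 7.87/0.0913 + 13.8/27.8 = 86.70 d.
q = Δh / Σ(b_i/K_i) = 4.40 / 86.70 = 0.05075 m/day.
In each layer the seepage velocity is v_i = q/n_i, so the layer transit time is t_i = b_i·n_i / q:
  layer 1 (silt): t_1 = 7.87 × 0.17 / 0.05075 = 26.36 d
  layer 2 (medium sand): t_2 = 13.8 × 0.19 / 0.05075 = 51.66 d
Total t = Σ t_i = 78.02 days.

78.0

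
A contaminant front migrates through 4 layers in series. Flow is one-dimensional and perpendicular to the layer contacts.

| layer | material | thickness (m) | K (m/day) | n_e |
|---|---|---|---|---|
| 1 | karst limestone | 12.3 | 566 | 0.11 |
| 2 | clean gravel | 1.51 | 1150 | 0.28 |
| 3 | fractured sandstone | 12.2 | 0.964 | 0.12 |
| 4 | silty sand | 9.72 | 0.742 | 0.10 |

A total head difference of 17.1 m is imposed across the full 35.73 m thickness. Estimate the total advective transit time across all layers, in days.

With flow normal to the layers, continuity requires the same specific discharge q through every layer.
Σ(b_i/K_i) = 12.3/566 + 1.51/1150 + 12.2/0.964 + 9.72/0.742 = 25.78 d.
q = Δh / Σ(b_i/K_i) = 17.1 / 25.78 = 0.6633 m/day.
In each layer the seepage velocity is v_i = q/n_i, so the layer transit time is t_i = b_i·n_i / q:
  layer 1 (karst limestone): t_1 = 12.3 × 0.11 / 0.6633 = 2.040 d
  layer 2 (clean gravel): t_2 = 1.51 × 0.28 / 0.6633 = 0.6374 d
  layer 3 (fractured sandstone): t_3 = 12.2 × 0.12 / 0.6633 = 2.207 d
  layer 4 (silty sand): t_4 = 9.72 × 0.10 / 0.6633 = 1.465 d
Total t = Σ t_i = 6.349 days.

6.35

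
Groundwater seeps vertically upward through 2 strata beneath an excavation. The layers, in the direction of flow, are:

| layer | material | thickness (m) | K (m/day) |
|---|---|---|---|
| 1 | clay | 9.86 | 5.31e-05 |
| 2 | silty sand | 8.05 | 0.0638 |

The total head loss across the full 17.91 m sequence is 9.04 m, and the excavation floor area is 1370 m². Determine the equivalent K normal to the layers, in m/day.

9.64e-05

Flow is perpendicular to layering, so the layers act in series and the equivalent K is the thickness-weighted harmonic mean.
Total thickness L = 9.86 + 8.05 = 17.91 m.
Σ(b_i/K_i) = 9.86/5.31e-05 + 8.05/0.0638 = 1.858e+05 d.
K_eq = L / Σ(b_i/K_i) = 17.91 / 1.858e+05 = 9.639e-05 m/day.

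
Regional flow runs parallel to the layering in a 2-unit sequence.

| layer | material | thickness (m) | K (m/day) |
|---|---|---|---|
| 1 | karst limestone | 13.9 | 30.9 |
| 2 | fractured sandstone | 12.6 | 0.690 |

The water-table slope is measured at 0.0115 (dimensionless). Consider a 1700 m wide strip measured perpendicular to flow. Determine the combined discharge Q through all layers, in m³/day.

8570

Flow is parallel to layering, so each bed carries its own Darcy discharge and the transmissivities add.
Σ(K_i·b_i) = 30.9×13.9 + 0.690×12.6 = 438.2 m²/day.
Hydraulic gradient i = 0.0115.
Q = Σ(K_i·b_i) · W · i = 438.2 × 1700 × 0.01150 = 8567 m³/day.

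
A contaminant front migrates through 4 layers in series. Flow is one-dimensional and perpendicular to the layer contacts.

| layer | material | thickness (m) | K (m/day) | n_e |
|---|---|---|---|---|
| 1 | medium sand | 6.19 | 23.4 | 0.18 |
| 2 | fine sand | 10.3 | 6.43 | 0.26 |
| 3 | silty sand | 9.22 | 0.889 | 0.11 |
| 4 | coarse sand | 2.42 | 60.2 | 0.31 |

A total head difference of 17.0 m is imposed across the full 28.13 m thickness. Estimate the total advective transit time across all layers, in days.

With flow normal to the layers, continuity requires the same specific discharge q through every layer.
Σ(b_i/K_i) = 6.19/23.4 + 10.3/6.43 + 9.22/0.889 + 2.42/60.2 = 12.28 d.
q = Δh / Σ(b_i/K_i) = 17.0 / 12.28 = 1.385 m/day.
In each layer the seepage velocity is v_i = q/n_i, so the layer transit time is t_i = b_i·n_i / q:
  layer 1 (medium sand): t_1 = 6.19 × 0.18 / 1.385 = 0.8047 d
  layer 2 (fine sand): t_2 = 10.3 × 0.26 / 1.385 = 1.934 d
  layer 3 (silty sand): t_3 = 9.22 × 0.11 / 1.385 = 0.7325 d
  layer 4 (coarse sand): t_4 = 2.42 × 0.31 / 1.385 = 0.5418 d
Total t = Σ t_i = 4.013 days.

4.01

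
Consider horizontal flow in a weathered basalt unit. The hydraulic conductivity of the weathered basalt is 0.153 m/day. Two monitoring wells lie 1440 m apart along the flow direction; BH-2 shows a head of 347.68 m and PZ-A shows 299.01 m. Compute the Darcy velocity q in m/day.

0.00517

Hydraulic gradient i = (347.68 − 299.01) / 1440 = 48.67 / 1440 = 0.03380.
Specific discharge q = K · i = 0.1530 × 0.03380 = 0.005171 m/day.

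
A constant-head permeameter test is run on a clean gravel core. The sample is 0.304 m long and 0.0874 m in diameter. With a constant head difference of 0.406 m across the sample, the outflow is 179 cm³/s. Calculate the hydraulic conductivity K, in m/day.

1930

Cross-sectional area A = π·(d/2)² = π × (0.0874/2)² = 0.005999 m².
Convert discharge: 179 cm³/s = 0.0001790 m³/s.
Darcy's law rearranged: K = Q·L / (A·Δh) = 0.0001790 × 0.304 / (0.005999 × 0.406) = 0.02234 m/s = 1930 m/day.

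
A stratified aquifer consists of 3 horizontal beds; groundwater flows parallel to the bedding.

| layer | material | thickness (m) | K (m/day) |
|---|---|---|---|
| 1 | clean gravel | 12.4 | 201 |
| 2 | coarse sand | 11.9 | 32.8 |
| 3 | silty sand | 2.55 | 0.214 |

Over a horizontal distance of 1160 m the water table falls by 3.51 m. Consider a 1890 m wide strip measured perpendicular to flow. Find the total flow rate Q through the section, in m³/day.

16500

Flow is parallel to layering, so each bed carries its own Darcy discharge and the transmissivities add.
Σ(K_i·b_i) = 201×12.4 + 32.8×11.9 + 0.214×2.55 = 2883 m²/day.
Hydraulic gradient i = Δh / L = 3.51 / 1160 = 0.003026.
Q = Σ(K_i·b_i) · W · i = 2883 × 1890 × 0.003026 = 16489 m³/day.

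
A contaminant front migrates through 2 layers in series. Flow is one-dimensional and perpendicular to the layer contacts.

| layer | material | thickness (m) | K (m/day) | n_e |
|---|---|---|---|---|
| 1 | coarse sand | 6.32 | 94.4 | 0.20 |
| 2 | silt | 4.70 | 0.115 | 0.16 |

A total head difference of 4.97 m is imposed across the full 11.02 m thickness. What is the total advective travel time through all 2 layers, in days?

With flow normal to the layers, continuity requires the same specific discharge q through every layer.
Σ(b_i/K_i) = 6.32/94.4 + 4.70/0.115 = 40.94 d.
q = Δh / Σ(b_i/K_i) = 4.97 / 40.94 = 0.1214 m/day.
In each layer the seepage velocity is v_i = q/n_i, so the layer transit time is t_i = b_i·n_i / q:
  layer 1 (coarse sand): t_1 = 6.32 × 0.20 / 0.1214 = 10.41 d
  layer 2 (silt): t_2 = 4.70 × 0.16 / 0.1214 = 6.194 d
Total t = Σ t_i = 16.61 days.

16.6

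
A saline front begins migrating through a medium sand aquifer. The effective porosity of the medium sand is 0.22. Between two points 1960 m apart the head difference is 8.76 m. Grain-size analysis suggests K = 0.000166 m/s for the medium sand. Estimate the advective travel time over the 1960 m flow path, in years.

Convert K: 0.000166 m/s × 86400 = 14.34 m/day.
Hydraulic gradient i = Δh / L = 8.76 / 1960 = 0.004469.
Darcy flux q = K · i = 14.34 × 0.004469 = 0.06410 m/day.
Seepage velocity v = q / n_e = 0.06410 / 0.22 = 0.2914 m/day.
Travel time t = L / v = 1960 / 0.2914 = 6727 days = 18.42 years.

18.4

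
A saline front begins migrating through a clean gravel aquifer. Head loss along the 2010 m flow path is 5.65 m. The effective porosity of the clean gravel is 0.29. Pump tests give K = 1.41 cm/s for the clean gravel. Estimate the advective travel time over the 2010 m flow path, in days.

Convert K: 1.41 cm/s × 864 = 1218 m/day.
Hydraulic gradient i = Δh / L = 5.65 / 2010 = 0.002811.
Darcy flux q = K · i = 1218 × 0.002811 = 3.424 m/day.
Seepage velocity v = q / n_e = 3.424 / 0.29 = 11.81 m/day.
Travel time t = L / v = 2010 / 11.81 = 170.2 days.

170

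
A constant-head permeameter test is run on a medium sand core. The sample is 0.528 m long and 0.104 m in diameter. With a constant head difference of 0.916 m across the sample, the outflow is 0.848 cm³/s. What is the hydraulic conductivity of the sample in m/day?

4.97

Cross-sectional area A = π·(d/2)² = π × (0.104/2)² = 0.008495 m².
Convert discharge: 0.848 cm³/s = 8.480e-07 m³/s.
Darcy's law rearranged: K = Q·L / (A·Δh) = 8.480e-07 × 0.528 / (0.008495 × 0.916) = 5.754e-05 m/s = 4.972 m/day.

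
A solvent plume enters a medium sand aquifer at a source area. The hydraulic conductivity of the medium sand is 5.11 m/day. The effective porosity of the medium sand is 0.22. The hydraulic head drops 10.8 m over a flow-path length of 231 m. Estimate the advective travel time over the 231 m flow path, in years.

0.582

Hydraulic gradient i = Δh / L = 10.8 / 231 = 0.04675.
Darcy flux q = K · i = 5.110 × 0.04675 = 0.2389 m/day.
Seepage velocity v = q / n_e = 0.2389 / 0.22 = 1.086 m/day.
Travel time t = L / v = 231 / 1.086 = 212.7 days = 0.5824 years.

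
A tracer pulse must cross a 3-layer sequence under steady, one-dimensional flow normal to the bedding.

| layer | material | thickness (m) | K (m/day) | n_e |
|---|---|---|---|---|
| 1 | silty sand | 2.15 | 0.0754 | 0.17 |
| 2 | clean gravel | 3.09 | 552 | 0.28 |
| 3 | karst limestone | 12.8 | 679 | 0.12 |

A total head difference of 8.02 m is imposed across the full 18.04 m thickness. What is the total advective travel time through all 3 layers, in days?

With flow normal to the layers, continuity requires the same specific discharge q through every layer.
Σ(b_i/K_i) = 2.15/0.0754 + 3.09/552 + 12.8/679 = 28.54 d.
q = Δh / Σ(b_i/K_i) = 8.02 / 28.54 = 0.2810 m/day.
In each layer the seepage velocity is v_i = q/n_i, so the layer transit time is t_i = b_i·n_i / q:
  layer 1 (silty sand): t_1 = 2.15 × 0.17 / 0.2810 = 1.301 d
  layer 2 (clean gravel): t_2 = 3.09 × 0.28 / 0.2810 = 3.079 d
  layer 3 (karst limestone): t_3 = 12.8 × 0.12 / 0.2810 = 5.466 d
Total t = Σ t_i = 9.845 days.

9.85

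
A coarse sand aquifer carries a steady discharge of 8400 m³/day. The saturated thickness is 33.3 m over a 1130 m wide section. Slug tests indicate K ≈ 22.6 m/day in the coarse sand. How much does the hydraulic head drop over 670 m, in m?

Cross-sectional area A = 1130 × 33.3 = 37629 m².
From Q = K·A·i, i = Q / (K·A) = 8400 / (22.60 × 37629) = 0.009878.
Head loss Δh = i · L = 0.009878 × 670 = 6.618 m.

6.62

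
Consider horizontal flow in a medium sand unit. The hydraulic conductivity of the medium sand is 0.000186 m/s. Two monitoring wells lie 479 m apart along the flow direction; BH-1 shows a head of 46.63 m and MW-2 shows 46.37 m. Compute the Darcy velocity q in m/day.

0.00872

Convert K: 0.000186 m/s × 86400 = 16.07 m/day.
Hydraulic gradient i = (46.63 − 46.37) / 479 = 0.26 / 479 = 0.0005428.
Specific discharge q = K · i = 16.07 × 0.0005428 = 0.008723 m/day.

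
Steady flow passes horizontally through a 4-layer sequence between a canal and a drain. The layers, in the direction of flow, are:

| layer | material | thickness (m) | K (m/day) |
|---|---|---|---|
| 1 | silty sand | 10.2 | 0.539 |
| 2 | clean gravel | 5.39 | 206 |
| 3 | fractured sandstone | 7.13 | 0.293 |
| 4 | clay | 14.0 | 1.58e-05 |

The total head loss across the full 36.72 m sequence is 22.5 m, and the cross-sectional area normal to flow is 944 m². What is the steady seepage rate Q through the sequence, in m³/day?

0.0240

Flow is perpendicular to layering, so the layers act in series and the equivalent K is the thickness-weighted harmonic mean.
Total thickness L = 10.2 + 5.39 + 7.13 + 14.0 = 36.72 m.
Σ(b_i/K_i) = 10.2/0.539 + 5.39/206 + 7.13/0.293 + 14.0/1.58e-05 = 8.861e+05 d.
K_eq = L / Σ(b_i/K_i) = 36.72 / 8.861e+05 = 4.144e-05 m/day.
Q = K_eq · A · (Δh/L) = 4.144e-05 × 944 × (22.5/36.72) = 0.02397 m³/day.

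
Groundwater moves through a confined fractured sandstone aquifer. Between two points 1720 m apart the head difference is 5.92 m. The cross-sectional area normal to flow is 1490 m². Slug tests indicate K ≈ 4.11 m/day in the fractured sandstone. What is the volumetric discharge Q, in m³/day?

Hydraulic gradient i = Δh / L = 5.92 / 1720 = 0.003442.
Darcy's law: Q = K · A · i = 4.110 × 1490 × 0.003442 = 21.08 m³/day.

21.1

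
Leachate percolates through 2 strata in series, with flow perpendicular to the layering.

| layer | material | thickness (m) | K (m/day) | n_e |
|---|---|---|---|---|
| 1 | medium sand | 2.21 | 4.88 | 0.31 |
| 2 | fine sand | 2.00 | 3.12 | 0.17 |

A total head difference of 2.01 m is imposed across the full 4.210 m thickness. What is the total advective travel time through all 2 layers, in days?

With flow normal to the layers, continuity requires the same specific discharge q through every layer.
Σ(b_i/K_i) = 2.21/4.88 + 2.00/3.12 = 1.094 d.
q = Δh / Σ(b_i/K_i) = 2.01 / 1.094 = 1.837 m/day.
In each layer the seepage velocity is v_i = q/n_i, so the layer transit time is t_i = b_i·n_i / q:
  layer 1 (medium sand): t_1 = 2.21 × 0.31 / 1.837 = 0.3728 d
  layer 2 (fine sand): t_2 = 2.00 × 0.17 / 1.837 = 0.1850 d
Total t = Σ t_i = 0.5579 days.

0.558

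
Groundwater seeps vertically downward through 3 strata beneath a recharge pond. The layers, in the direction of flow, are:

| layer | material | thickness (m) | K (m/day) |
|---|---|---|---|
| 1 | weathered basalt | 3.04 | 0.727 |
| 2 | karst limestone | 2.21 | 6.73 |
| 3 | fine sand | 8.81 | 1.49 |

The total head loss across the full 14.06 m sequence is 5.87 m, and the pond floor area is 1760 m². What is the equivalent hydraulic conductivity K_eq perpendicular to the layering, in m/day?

Flow is perpendicular to layering, so the layers act in series and the equivalent K is the thickness-weighted harmonic mean.
Total thickness L = 3.04 + 2.21 + 8.81 = 14.06 m.
Σ(b_i/K_i) = 3.04/0.727 + 2.21/6.73 + 8.81/1.49 = 10.42 d.
K_eq = L / Σ(b_i/K_i) = 14.06 / 10.42 = 1.349 m/day.

1.35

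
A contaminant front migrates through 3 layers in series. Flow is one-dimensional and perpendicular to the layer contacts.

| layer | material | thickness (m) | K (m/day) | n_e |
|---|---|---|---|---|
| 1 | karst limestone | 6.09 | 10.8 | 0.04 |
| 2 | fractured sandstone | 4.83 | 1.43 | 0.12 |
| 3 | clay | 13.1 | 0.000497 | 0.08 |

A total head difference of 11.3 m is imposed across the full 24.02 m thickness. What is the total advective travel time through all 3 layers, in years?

12.0

With flow normal to the layers, continuity requires the same specific discharge q through every layer.
Σ(b_i/K_i) = 6.09/10.8 + 4.83/1.43 + 13.1/0.000497 = 26362 d.
q = Δh / Σ(b_i/K_i) = 11.3 / 26362 = 0.0004286 m/day.
In each layer the seepage velocity is v_i = q/n_i, so the layer transit time is t_i = b_i·n_i / q:
  layer 1 (karst limestone): t_1 = 6.09 × 0.04 / 0.0004286 = 568.3 d
  layer 2 (fractured sandstone): t_2 = 4.83 × 0.12 / 0.0004286 = 1352 d
  layer 3 (clay): t_3 = 13.1 × 0.08 / 0.0004286 = 2445 d
Total t = Σ t_i = 4365 days = 11.95 years.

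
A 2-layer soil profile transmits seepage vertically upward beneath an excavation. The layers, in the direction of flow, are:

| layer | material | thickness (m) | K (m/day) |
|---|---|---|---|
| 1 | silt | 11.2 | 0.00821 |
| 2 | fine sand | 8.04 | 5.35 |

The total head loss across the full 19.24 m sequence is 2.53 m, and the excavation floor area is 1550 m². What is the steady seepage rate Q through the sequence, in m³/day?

Flow is perpendicular to layering, so the layers act in series and the equivalent K is the thickness-weighted harmonic mean.
Total thickness L = 11.2 + 8.04 = 19.24 m.
Σ(b_i/K_i) = 11.2/0.00821 + 8.04/5.35 = 1366 d.
K_eq = L / Σ(b_i/K_i) = 19.24 / 1366 = 0.01409 m/day.
Q = K_eq · A · (Δh/L) = 0.01409 × 1550 × (2.53/19.24) = 2.871 m³/day.

2.87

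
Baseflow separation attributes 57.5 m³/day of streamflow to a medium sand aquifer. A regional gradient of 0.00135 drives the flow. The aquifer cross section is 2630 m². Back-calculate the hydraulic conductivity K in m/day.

Hydraulic gradient i = 0.00135.
From Q = K·A·i, K = Q / (A·i) = 57.5 / (2630 × 0.001350) = 16.19 m/day.

16.2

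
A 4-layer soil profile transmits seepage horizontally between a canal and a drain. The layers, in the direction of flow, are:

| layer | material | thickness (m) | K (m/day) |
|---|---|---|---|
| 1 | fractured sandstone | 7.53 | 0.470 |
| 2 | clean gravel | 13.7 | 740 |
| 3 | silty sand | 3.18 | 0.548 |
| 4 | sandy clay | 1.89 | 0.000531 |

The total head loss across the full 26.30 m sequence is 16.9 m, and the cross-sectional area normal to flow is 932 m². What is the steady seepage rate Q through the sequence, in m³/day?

4.40

Flow is perpendicular to layering, so the layers act in series and the equivalent K is the thickness-weighted harmonic mean.
Total thickness L = 7.53 + 13.7 + 3.18 + 1.89 = 26.30 m.
Σ(b_i/K_i) = 7.53/0.470 + 13.7/740 + 3.18/0.548 + 1.89/0.000531 = 3581 d.
K_eq = L / Σ(b_i/K_i) = 26.30 / 3581 = 0.007344 m/day.
Q = K_eq · A · (Δh/L) = 0.007344 × 932 × (16.9/26.30) = 4.398 m³/day.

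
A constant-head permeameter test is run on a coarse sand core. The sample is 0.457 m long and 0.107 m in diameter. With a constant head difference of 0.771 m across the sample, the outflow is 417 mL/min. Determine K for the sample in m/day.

39.6

Cross-sectional area A = π·(d/2)² = π × (0.107/2)² = 0.008992 m².
Convert discharge: 417 mL/min = 6.950e-06 m³/s.
Darcy's law rearranged: K = Q·L / (A·Δh) = 6.950e-06 × 0.457 / (0.008992 × 0.771) = 0.0004581 m/s = 39.58 m/day.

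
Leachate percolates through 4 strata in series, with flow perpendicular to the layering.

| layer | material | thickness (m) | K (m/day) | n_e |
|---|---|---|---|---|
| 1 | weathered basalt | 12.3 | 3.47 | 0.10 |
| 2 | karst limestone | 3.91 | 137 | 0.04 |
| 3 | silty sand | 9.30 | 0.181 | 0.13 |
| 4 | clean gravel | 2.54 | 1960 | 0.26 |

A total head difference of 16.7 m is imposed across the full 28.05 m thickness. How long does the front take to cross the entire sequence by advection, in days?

10.7

With flow normal to the layers, continuity requires the same specific discharge q through every layer.
Σ(b_i/K_i) = 12.3/3.47 + 3.91/137 + 9.30/0.181 + 2.54/1960 = 54.96 d.
q = Δh / Σ(b_i/K_i) = 16.7 / 54.96 = 0.3039 m/day.
In each layer the seepage velocity is v_i = q/n_i, so the layer transit time is t_i = b_i·n_i / q:
  layer 1 (weathered basalt): t_1 = 12.3 × 0.10 / 0.3039 = 4.048 d
  layer 2 (karst limestone): t_2 = 3.91 × 0.04 / 0.3039 = 0.5147 d
  layer 3 (silty sand): t_3 = 9.30 × 0.13 / 0.3039 = 3.979 d
  layer 4 (clean gravel): t_4 = 2.54 × 0.26 / 0.3039 = 2.173 d
Total t = Σ t_i = 10.71 days.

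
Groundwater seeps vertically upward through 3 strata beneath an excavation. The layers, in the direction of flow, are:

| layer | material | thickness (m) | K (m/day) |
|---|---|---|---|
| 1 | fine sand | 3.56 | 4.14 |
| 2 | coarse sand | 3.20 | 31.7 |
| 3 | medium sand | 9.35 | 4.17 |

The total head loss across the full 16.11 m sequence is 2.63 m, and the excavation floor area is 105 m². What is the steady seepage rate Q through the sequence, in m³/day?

Flow is perpendicular to layering, so the layers act in series and the equivalent K is the thickness-weighted harmonic mean.
Total thickness L = 3.56 + 3.20 + 9.35 = 16.11 m.
Σ(b_i/K_i) = 3.56/4.14 + 3.20/31.7 + 9.35/4.17 = 3.203 d.
K_eq = L / Σ(b_i/K_i) = 16.11 / 3.203 = 5.030 m/day.
Q = K_eq · A · (Δh/L) = 5.030 × 105 × (2.63/16.11) = 86.21 m³/day.

86.2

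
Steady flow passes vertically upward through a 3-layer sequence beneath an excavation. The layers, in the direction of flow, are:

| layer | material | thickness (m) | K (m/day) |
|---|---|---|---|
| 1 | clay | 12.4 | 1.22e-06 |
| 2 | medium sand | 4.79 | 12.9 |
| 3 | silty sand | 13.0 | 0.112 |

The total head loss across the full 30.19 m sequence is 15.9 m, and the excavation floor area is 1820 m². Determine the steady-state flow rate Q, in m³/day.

0.00285

Flow is perpendicular to layering, so the layers act in series and the equivalent K is the thickness-weighted harmonic mean.
Total thickness L = 12.4 + 4.79 + 13.0 = 30.19 m.
Σ(b_i/K_i) = 12.4/1.22e-06 + 4.79/12.9 + 13.0/0.112 = 1.016e+07 d.
K_eq = L / Σ(b_i/K_i) = 30.19 / 1.016e+07 = 2.970e-06 m/day.
Q = K_eq · A · (Δh/L) = 2.970e-06 × 1820 × (15.9/30.19) = 0.002847 m³/day.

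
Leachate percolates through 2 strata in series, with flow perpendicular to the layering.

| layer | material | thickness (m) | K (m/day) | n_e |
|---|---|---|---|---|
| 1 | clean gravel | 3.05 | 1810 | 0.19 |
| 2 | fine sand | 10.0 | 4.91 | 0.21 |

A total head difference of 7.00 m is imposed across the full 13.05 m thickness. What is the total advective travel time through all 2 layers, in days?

With flow normal to the layers, continuity requires the same specific discharge q through every layer.
Σ(b_i/K_i) = 3.05/1810 + 10.0/4.91 = 2.038 d.
q = Δh / Σ(b_i/K_i) = 7.00 / 2.038 = 3.434 m/day.
In each layer the seepage velocity is v_i = q/n_i, so the layer transit time is t_i = b_i·n_i / q:
  layer 1 (clean gravel): t_1 = 3.05 × 0.19 / 3.434 = 0.1687 d
  layer 2 (fine sand): t_2 = 10.0 × 0.21 / 3.434 = 0.6115 d
Total t = Σ t_i = 0.7802 days.

0.780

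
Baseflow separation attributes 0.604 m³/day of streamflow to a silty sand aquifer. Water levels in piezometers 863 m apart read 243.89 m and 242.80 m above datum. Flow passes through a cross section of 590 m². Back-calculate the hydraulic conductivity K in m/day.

0.811

Hydraulic gradient i = (243.89 − 242.80) / 863 = 1.09 / 863 = 0.001263.
From Q = K·A·i, K = Q / (A·i) = 0.604 / (590.0 × 0.001263) = 0.8105 m/day.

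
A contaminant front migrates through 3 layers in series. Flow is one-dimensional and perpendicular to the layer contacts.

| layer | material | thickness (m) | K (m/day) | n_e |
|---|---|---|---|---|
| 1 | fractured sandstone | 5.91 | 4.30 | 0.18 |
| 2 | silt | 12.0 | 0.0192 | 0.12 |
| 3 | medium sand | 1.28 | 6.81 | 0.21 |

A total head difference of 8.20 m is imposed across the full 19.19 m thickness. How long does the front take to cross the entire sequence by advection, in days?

212

With flow normal to the layers, continuity requires the same specific discharge q through every layer.
Σ(b_i/K_i) = 5.91/4.30 + 12.0/0.0192 + 1.28/6.81 = 626.6 d.
q = Δh / Σ(b_i/K_i) = 8.20 / 626.6 = 0.01309 m/day.
In each layer the seepage velocity is v_i = q/n_i, so the layer transit time is t_i = b_i·n_i / q:
  layer 1 (fractured sandstone): t_1 = 5.91 × 0.18 / 0.01309 = 81.29 d
  layer 2 (silt): t_2 = 12.0 × 0.12 / 0.01309 = 110.0 d
  layer 3 (medium sand): t_3 = 1.28 × 0.21 / 0.01309 = 20.54 d
Total t = Σ t_i = 211.9 days.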